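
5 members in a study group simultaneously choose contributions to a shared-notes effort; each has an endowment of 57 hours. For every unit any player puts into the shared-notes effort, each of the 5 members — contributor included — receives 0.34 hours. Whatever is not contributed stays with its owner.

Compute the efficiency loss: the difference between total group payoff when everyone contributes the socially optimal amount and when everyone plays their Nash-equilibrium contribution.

The private return per contributed unit is 0.34 < 1, so contributing 0 is dominant for every player. At the Nash equilibrium everyone keeps their 57, and the group total is 5 × 57 = 285.
Each contributed unit returns 1.700 to the group as a whole (0.34 to each of 5 players), which exceeds 1, so the social optimum is full contribution: group total = 1.700 × 285 = 484.50.
Efficiency loss = 484.50 − 285 = 199.50.

199.50 hours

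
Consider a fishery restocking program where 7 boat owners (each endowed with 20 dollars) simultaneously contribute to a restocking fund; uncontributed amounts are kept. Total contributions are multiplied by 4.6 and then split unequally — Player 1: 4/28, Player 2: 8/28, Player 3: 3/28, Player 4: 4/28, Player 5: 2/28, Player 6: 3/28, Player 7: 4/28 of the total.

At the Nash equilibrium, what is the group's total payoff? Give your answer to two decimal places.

A player with share s gets back 4.6·s per unit contributed, so full contribution is dominant for anyone with s > 1/4.6 = 0.2174 and zero contribution is dominant for anyone below.
Player 2 alone (share 8/28) is above the threshold, contributing 20; the remaining 6 contribute 0. Total contributed: 20.
The restocking fund pays out 4.6 × 20 = 92.00 in total (split across the unequal shares, but the aggregate is all that matters for the group sum).
The 6 free-riders keep 20 each, adding 120. Group total = 120 + 92.00 = 212.00.

212.00 dollars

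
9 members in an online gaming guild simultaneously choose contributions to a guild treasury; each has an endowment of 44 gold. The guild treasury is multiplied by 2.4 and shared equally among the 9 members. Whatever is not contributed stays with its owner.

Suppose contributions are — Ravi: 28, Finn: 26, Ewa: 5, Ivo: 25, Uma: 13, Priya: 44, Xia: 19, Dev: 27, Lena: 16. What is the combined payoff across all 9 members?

680.20 gold

Total contributed: 28 + 26 + 5 + 25 + 13 + 44 + 19 + 27 + 16 = 203; total kept: 9 × 44 − 203 = 193.
The guild treasury pays out 2.4 × 203 = 487.20 in aggregate.
Group total = 193 + 487.20 = 680.20.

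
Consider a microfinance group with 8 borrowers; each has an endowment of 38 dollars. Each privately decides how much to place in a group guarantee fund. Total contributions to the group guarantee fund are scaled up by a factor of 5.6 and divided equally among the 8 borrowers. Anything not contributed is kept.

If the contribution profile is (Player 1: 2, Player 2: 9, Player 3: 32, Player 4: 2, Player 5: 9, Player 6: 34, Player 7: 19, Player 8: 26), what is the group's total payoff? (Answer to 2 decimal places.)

915.80 dollars

Total contributed: 2 + 9 + 32 + 2 + 9 + 34 + 19 + 26 = 133; total kept: 8 × 38 − 133 = 171.
The group guarantee fund pays out 5.6 × 133 = 744.80 in aggregate.
Group total = 171 + 744.80 = 915.80.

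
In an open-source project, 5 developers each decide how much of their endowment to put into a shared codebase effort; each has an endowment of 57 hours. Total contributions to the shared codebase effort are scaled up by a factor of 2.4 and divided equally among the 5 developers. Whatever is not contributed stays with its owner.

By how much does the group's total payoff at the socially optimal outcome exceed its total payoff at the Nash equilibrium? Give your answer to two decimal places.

399.00 hours

Each contributed unit returns 2.4/5 = 0.4800 to its contributor — below 1 — so contributing 0 is dominant for every player. At the Nash equilibrium everyone keeps their 57, and the group total is 5 × 57 = 285.
Each contributed unit returns 2.400 to the group as a whole (0.4800 to each of 5 players), which exceeds 1, so the social optimum is full contribution: group total = 2.400 × 285 = 684.00.
Efficiency loss = 684.00 − 285 = 399.00.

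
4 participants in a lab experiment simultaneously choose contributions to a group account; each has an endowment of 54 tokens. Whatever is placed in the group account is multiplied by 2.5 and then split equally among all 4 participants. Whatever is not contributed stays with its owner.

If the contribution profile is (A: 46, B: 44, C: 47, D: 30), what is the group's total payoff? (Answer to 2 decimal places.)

Total contributed: 46 + 44 + 47 + 30 = 167; total kept: 4 × 54 − 167 = 49.
The group account pays out 2.5 × 167 = 417.50 in aggregate.
Group total = 49 + 417.50 = 466.50.

466.50 tokens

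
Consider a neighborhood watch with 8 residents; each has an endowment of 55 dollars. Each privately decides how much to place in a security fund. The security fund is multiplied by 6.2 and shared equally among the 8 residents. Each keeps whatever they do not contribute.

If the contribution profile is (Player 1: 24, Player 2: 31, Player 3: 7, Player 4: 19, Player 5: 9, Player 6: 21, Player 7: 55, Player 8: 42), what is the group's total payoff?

Total contributed: 24 + 31 + 7 + 19 + 9 + 21 + 55 + 42 = 208; total kept: 8 × 55 − 208 = 232.
The security fund pays out 6.2 × 208 = 1289.60 in aggregate.
Group total = 232 + 1289.60 = 1521.60.

1521.60 dollars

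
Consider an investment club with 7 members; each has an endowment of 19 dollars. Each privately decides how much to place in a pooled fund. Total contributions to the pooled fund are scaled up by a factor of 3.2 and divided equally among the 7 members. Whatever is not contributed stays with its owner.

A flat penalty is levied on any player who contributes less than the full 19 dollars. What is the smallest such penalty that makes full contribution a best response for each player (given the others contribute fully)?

10.31 dollars

Given the others contribute fully, the best deviation is to contribute 0 (any partial contribution still incurs the fine and gives up units whose private return 0.4571 is below 1).
Deviating from 19 to 0 saves 19 dollars but forfeits the deviator's share of the drop in the pooled fund: 3.2/7 × 19 = 8.69.
So the deviation gain is 19 − 8.69 = 10.31, and the fine must be at least 10.31 dollars to wipe it out.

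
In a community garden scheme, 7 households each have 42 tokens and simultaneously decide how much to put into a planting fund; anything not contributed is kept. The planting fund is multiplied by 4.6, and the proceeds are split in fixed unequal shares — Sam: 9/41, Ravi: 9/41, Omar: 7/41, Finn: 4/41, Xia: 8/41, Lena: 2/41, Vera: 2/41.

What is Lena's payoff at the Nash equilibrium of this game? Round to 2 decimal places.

A player with share s gets back 4.6·s per unit contributed, so full contribution is dominant for anyone with s > 1/4.6 = 0.2174 and zero contribution is dominant for anyone below.
Sam and Ravi clear that bar, contributing 42 each; the remaining 5 contribute 0. Total contributed: 84.
Lena keeps 42 and receives 4.6 × 84 × 2/41 = 18.85 from the planting fund, for a payoff of 60.85.

60.85 tokens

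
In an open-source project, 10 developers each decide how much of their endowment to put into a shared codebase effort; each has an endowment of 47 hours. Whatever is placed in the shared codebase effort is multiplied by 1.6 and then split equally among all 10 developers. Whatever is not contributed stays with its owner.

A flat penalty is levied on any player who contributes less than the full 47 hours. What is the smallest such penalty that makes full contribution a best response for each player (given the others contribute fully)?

Given the others contribute fully, the best deviation is to contribute 0 (any partial contribution still incurs the fine and gives up units whose private return 0.1600 is below 1).
Deviating from 47 to 0 saves 47 hours but forfeits the deviator's share of the drop in the shared codebase effort: 1.6/10 × 47 = 7.52.
So the deviation gain is 47 − 7.52 = 39.48, and the fine must be at least 39.48 hours to wipe it out.

39.48 hours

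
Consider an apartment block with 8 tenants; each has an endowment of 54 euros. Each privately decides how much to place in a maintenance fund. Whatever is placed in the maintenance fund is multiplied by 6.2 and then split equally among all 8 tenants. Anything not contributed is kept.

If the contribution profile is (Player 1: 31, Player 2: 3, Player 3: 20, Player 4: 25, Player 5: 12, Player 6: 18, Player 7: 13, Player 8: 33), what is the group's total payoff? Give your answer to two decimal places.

Total contributed: 31 + 3 + 20 + 25 + 12 + 18 + 13 + 33 = 155; total kept: 8 × 54 − 155 = 277.
The maintenance fund pays out 6.2 × 155 = 961.00 in aggregate.
Group total = 277 + 961.00 = 1238.00.

1238.00 euros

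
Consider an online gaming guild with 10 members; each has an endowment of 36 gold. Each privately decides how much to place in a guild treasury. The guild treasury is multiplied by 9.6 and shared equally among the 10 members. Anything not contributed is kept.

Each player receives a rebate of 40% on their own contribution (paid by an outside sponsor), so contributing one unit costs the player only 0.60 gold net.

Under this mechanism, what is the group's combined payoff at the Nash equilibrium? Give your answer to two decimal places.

Under the mechanism each unit contributed yields (9.6/10) / 0.60 = 1.6000 back to its contributor per unit of net cost, which exceeds 1, making full contribution the dominant choice for everyone.
At the Nash equilibrium everyone contributes 36. Group total payoff = 10 × (36 × 0.40 + 9.6 × 36) = 3600.00.

3600.00 gold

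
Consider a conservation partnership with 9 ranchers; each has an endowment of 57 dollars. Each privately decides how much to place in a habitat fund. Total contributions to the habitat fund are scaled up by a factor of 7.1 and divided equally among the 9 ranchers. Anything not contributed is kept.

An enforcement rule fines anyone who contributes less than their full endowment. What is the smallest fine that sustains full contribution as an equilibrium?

Given the others contribute fully, the best deviation is to contribute 0 (any partial contribution still incurs the fine and gives up units whose private return 0.7889 is below 1).
Deviating from 57 to 0 saves 57 dollars but forfeits the deviator's share of the drop in the habitat fund: 7.1/9 × 57 = 44.97.
So the deviation gain is 57 − 44.97 = 12.03, and the fine must be at least 12.03 dollars to wipe it out.

12.03 dollars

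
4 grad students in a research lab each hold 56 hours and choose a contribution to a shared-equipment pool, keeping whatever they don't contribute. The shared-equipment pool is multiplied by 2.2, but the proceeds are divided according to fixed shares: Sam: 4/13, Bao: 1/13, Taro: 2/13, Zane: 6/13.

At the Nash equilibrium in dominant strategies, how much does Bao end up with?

For player j, contributing a unit is worthwhile iff 2.2 × (j's share) ≥ 1, i.e. iff j's share is at least 0.4545.
The only share above 0.4545 is Zane's 6/13, contributing 56; the remaining 3 contribute 0. Total contributed: 56.
Bao keeps 56 and receives 2.2 × 56 × 1/13 = 9.48 from the shared-equipment pool, for a payoff of 65.48.

65.48 hours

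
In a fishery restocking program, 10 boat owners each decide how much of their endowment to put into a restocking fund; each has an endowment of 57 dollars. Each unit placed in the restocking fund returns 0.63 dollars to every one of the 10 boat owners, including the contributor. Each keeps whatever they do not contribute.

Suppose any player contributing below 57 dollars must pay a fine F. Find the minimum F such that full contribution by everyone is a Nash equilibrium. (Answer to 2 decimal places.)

Given the others contribute fully, the best deviation is to contribute 0 (any partial contribution still incurs the fine and gives up units whose private return 0.63 is below 1).
Deviating from 57 to 0 saves 57 dollars but forfeits the deviator's share of the drop in the restocking fund: 0.63 × 57 = 35.91.
So the deviation gain is 57 − 35.91 = 21.09, and the fine must be at least 21.09 dollars to wipe it out.

21.09 dollars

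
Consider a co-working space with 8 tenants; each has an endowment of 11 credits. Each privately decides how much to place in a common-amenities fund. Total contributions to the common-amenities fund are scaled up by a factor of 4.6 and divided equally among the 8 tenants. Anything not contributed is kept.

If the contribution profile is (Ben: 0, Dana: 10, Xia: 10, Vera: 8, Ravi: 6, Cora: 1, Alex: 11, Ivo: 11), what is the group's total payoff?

293.20 credits

Total contributed: 0 + 10 + 10 + 8 + 6 + 1 + 11 + 11 = 57; total kept: 8 × 11 − 57 = 31.
The common-amenities fund pays out 4.6 × 57 = 262.20 in aggregate.
Group total = 31 + 262.20 = 293.20.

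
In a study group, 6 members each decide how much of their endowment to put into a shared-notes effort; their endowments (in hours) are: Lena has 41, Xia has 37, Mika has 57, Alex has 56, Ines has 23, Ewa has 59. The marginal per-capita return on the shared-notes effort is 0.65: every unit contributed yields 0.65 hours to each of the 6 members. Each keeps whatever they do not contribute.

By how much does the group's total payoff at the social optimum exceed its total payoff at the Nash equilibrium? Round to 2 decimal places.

791.70 hours

The private return per contributed unit is 0.65 < 1 for everyone, so the Nash equilibrium is zero contribution and the group total is Σ E_j = 41 + 37 + 57 + 56 + 23 + 59 = 273.
Each contributed unit returns 3.900 to the group, so the social optimum is full contribution by everyone: group total = 3.900 × 273 = 1064.70.
Efficiency loss = (3.900 − 1) × 273 = 791.70.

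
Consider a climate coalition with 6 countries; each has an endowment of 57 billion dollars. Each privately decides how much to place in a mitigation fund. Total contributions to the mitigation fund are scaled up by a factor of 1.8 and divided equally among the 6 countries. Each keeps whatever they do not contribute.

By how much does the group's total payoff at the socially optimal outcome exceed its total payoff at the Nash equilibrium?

273.60 billion dollars

Each contributed unit returns 1.8/6 = 0.3000 to its contributor — below 1 — so contributing 0 is dominant for every player. At the Nash equilibrium everyone keeps their 57, and the group total is 6 × 57 = 342.
Each contributed unit returns 1.800 to the group as a whole (0.3000 to each of 6 players), which exceeds 1, so the social optimum is full contribution: group total = 1.800 × 342 = 615.60.
Efficiency loss = 615.60 − 342 = 273.60.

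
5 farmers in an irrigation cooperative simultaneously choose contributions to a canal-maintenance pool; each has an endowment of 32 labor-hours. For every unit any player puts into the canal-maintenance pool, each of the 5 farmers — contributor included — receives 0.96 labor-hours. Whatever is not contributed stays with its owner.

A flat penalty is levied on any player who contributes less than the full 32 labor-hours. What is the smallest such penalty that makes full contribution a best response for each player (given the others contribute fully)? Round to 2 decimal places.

1.28 labor-hours

Given the others contribute fully, the best deviation is to contribute 0 (any partial contribution still incurs the fine and gives up units whose private return 0.96 is below 1).
Deviating from 32 to 0 saves 32 labor-hours but forfeits the deviator's share of the drop in the canal-maintenance pool: 0.96 × 32 = 30.72.
So the deviation gain is 32 − 30.72 = 1.28, and the fine must be at least 1.28 labor-hours to wipe it out.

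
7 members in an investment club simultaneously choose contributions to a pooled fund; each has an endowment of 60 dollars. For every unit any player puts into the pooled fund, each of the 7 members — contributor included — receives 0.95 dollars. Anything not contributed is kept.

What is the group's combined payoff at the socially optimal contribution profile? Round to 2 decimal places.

2793.00 dollars

Each contributed unit returns 6.650 to the group as a whole (0.95 to each of 7 players), which exceeds 1, so the social optimum is full contribution: group total = 6.650 × 420 = 2793.00.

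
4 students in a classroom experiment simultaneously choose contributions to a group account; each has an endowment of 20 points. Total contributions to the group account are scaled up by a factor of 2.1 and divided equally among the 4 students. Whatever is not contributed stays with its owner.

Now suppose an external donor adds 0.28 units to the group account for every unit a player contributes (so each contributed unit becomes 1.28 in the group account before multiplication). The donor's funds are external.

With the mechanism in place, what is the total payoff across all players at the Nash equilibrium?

Even with the mechanism, each unit contributed returns only 2.1 × 1.28 / 4 = 0.6720 per unit of net cost, so contributing nothing is still dominant.
At the Nash equilibrium no one contributes; group total payoff = 4 × 20 = 80.

80.00 points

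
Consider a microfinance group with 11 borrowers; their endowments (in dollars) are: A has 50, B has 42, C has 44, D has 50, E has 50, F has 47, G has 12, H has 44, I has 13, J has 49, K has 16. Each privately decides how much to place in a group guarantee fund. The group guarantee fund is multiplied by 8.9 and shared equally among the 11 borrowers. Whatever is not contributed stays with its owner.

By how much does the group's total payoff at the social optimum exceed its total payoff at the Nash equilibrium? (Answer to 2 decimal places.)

3294.30 dollars

The private return per contributed unit is 8.9/11 = 0.8091 < 1 for every player regardless of endowment, so the Nash equilibrium is zero contribution and the group total is Σ E_j = 50 + 42 + 44 + 50 + 50 + 47 + 12 + 44 + 13 + 49 + 16 = 417.
Each contributed unit returns 8.900 to the group, so the social optimum is full contribution by everyone: group total = 8.900 × 417 = 3711.30.
Efficiency loss = (8.900 − 1) × 417 = 3294.30.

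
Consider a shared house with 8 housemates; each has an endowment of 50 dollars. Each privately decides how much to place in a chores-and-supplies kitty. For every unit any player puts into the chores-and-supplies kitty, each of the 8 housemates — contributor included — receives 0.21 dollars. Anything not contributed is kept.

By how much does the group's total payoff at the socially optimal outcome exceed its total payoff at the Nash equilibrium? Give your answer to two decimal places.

The private return per contributed unit is 0.21 < 1, so contributing 0 is dominant for every player. At the Nash equilibrium everyone keeps their 50, and the group total is 8 × 50 = 400.
Each contributed unit returns 1.680 to the group as a whole (0.21 to each of 8 players), which exceeds 1, so the social optimum is full contribution: group total = 1.680 × 400 = 672.00.
Efficiency loss = 672.00 − 400 = 272.00.

272.00 dollars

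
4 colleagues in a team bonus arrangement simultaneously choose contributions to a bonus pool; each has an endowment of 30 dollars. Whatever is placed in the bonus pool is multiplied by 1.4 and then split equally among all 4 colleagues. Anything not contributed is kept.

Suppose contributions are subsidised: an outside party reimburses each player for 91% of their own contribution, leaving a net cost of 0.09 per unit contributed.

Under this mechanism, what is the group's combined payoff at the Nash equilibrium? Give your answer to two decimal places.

277.20 dollars

With the mechanism, a contributed unit returns (1.4/4) / 0.09 = 3.8889 per unit of net cost to the contributor — now above 1 — so contributing fully is weakly dominant for every player.
So the Nash equilibrium is full contribution by all 4; the group earns 4 × (30 × 0.91 + 1.4 × 30) = 277.20.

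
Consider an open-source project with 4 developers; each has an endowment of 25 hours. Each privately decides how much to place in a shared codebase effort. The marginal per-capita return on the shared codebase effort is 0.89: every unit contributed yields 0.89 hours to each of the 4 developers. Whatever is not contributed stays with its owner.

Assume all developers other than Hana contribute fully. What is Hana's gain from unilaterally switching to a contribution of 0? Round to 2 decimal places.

Switching from a contribution of 25 to 0 lets Hana keep an extra 25 hours, but lowers the shared codebase effort by 25, which costs Hana their own share of that drop: 0.89 × 25 = 22.25.
Net gain = 25 − 22.25 = 2.75. The private return per contributed unit (0.89) is below 1, so free-riding is indeed the best response regardless of what the others do.

2.75 hours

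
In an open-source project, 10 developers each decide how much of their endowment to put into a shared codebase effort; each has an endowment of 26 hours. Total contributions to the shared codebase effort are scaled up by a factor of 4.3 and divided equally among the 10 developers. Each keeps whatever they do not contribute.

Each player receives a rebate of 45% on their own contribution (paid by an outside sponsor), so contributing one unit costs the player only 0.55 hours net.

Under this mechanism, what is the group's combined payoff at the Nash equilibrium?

The effective private return is (4.3/10) / 0.55 = 0.7818, which is still under 1, so the mechanism doesn't change anyone's dominant strategy: zero contribution.
Everyone keeps their endowment and the group total is 10 × 26 = 260.

260.00 hours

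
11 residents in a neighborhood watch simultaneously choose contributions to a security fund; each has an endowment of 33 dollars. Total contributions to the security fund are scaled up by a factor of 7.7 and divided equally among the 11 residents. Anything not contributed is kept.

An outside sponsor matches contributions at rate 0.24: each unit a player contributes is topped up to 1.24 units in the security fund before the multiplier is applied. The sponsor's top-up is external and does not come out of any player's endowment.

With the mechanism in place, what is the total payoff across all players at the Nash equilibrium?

363.00 dollars

With the mechanism, a contributed unit returns 7.7 × 1.24 / 11 = 0.8680 per unit of net cost — still below 1 — so contributing 0 remains dominant for every player.
Everyone keeps their endowment and the group total is 11 × 33 = 363.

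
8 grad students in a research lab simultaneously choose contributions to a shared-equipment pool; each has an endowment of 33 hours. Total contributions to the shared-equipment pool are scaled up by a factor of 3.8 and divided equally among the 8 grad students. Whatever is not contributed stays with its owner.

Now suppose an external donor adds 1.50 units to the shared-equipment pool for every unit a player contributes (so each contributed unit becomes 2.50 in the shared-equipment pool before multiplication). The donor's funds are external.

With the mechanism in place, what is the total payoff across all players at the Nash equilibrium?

2508.00 hours

With the mechanism, a contributed unit returns 3.8 × 2.50 / 8 = 1.1875 per unit of net cost to the contributor — now above 1 — so contributing fully is weakly dominant for every player.
At the Nash equilibrium everyone contributes 33. Group total payoff = 3.8 × 2.50 × 264 = 2508.00.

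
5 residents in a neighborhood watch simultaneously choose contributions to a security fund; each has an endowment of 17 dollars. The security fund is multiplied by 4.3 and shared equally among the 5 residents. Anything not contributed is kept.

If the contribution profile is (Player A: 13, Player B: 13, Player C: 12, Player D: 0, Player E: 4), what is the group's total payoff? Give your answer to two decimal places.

Total contributed: 13 + 13 + 12 + 0 + 4 = 42; total kept: 5 × 17 − 42 = 43.
The security fund pays out 4.3 × 42 = 180.60 in aggregate.
Group total = 43 + 180.60 = 223.60.

223.60 dollars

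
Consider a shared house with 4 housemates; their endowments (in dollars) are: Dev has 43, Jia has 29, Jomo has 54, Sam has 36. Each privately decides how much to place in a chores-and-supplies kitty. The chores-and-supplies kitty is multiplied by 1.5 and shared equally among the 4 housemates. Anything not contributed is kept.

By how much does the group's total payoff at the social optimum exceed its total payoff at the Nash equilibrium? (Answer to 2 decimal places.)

The private return per contributed unit is 1.5/4 = 0.3750 < 1 for every player regardless of endowment, so the Nash equilibrium is zero contribution and the group total is Σ E_j = 43 + 29 + 54 + 36 = 162.
Each contributed unit returns 1.500 to the group, so the social optimum is full contribution by everyone: group total = 1.500 × 162 = 243.00.
Efficiency loss = (1.500 − 1) × 162 = 81.00.

81.00 dollars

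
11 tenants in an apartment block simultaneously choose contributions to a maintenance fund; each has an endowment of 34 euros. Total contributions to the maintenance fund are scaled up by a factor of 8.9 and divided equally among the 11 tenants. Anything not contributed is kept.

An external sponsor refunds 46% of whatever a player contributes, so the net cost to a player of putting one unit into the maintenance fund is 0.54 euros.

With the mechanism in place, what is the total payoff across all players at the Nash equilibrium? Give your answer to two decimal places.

3500.64 euros

Under the mechanism each unit contributed yields (8.9/11) / 0.54 = 1.4983 back to its contributor per unit of net cost, which exceeds 1, making full contribution the dominant choice for everyone.
So the Nash equilibrium is full contribution by all 11; the group earns 11 × (34 × 0.46 + 8.9 × 34) = 3500.64.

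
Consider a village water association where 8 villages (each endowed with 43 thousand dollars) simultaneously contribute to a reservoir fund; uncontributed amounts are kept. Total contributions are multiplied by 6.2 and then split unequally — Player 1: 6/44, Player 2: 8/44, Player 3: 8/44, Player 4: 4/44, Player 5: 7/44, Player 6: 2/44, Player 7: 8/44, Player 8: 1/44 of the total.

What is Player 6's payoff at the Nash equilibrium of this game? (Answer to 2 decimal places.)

79.35 thousand dollars

For player j, contributing a unit is worthwhile iff 6.2 × (j's share) ≥ 1, i.e. iff j's share is at least 0.1613.
Player 2, Player 3 and Player 7 are above the threshold, contributing 43 each; the remaining 5 contribute 0. Total contributed: 129.
Player 6 keeps 43 and receives 6.2 × 129 × 2/44 = 36.35 from the reservoir fund, for a payoff of 79.35.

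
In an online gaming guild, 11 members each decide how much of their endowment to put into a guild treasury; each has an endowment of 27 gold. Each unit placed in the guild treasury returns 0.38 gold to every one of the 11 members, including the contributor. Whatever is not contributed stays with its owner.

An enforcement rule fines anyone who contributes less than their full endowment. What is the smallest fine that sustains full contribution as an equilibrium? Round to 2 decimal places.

16.74 gold

Given the others contribute fully, the best deviation is to contribute 0 (any partial contribution still incurs the fine and gives up units whose private return 0.38 is below 1).
Deviating from 27 to 0 saves 27 gold but forfeits the deviator's share of the drop in the guild treasury: 0.38 × 27 = 10.26.
So the deviation gain is 27 − 10.26 = 16.74, and the fine must be at least 16.74 gold to wipe it out.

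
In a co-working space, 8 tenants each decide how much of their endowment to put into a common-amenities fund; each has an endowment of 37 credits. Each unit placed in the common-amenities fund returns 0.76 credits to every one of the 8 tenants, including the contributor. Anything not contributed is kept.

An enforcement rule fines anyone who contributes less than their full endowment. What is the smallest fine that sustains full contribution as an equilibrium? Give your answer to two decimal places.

8.88 credits

Given the others contribute fully, the best deviation is to contribute 0 (any partial contribution still incurs the fine and gives up units whose private return 0.76 is below 1).
Deviating from 37 to 0 saves 37 credits but forfeits the deviator's share of the drop in the common-amenities fund: 0.76 × 37 = 28.12.
So the deviation gain is 37 − 28.12 = 8.88, and the fine must be at least 8.88 credits to wipe it out.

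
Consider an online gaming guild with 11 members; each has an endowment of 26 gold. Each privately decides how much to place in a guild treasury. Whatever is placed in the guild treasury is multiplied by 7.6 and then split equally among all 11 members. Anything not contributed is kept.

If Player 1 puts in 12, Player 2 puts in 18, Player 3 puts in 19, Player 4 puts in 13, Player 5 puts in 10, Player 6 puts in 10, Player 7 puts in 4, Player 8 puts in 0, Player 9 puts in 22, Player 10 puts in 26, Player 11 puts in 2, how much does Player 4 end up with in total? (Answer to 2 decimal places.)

106.96 gold

Total contributed: 12 + 18 + 19 + 13 + 10 + 10 + 4 + 0 + 22 + 26 + 2 = 136.
Each receives 7.6 × 136 / 11 = 93.96 from the guild treasury.
Player 4 keeps 26 − 13 = 13, so Player 4's payoff is 13 + 93.96 = 106.96.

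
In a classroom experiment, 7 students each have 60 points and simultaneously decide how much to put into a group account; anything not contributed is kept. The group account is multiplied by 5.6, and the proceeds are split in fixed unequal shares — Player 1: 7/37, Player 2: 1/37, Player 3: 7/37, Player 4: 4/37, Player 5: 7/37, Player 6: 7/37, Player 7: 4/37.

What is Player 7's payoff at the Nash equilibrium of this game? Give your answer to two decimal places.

Each unit j contributes comes back to j as 5.6 × (j's share), so j prefers to contribute only if that share exceeds 1/5.6 = 0.1786; otherwise keeping the unit dominates.
The shares above 0.1786 belong to Player 1, Player 3, Player 5 and Player 6, contributing 60 each; the remaining 3 contribute 0. Total contributed: 240.
Player 7 keeps 60 and receives 5.6 × 240 × 4/37 = 145.30 from the group account, for a payoff of 205.30.

205.30 points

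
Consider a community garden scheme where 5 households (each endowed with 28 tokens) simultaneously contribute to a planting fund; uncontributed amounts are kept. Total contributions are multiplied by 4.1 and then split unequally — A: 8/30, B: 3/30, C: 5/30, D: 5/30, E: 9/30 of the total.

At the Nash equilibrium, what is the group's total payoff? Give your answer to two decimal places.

A player with share s gets back 4.1·s per unit contributed, so full contribution is dominant for anyone with s > 1/4.1 = 0.2439 and zero contribution is dominant for anyone below.
The shares above 0.2439 belong to A and E, contributing 28 each; the remaining 3 contribute 0. Total contributed: 56.
The planting fund pays out 4.1 × 56 = 229.60 in total (split across the unequal shares, but the aggregate is all that matters for the group sum).
The 3 free-riders keep 28 each, adding 84. Group total = 84 + 229.60 = 313.60.

313.60 tokens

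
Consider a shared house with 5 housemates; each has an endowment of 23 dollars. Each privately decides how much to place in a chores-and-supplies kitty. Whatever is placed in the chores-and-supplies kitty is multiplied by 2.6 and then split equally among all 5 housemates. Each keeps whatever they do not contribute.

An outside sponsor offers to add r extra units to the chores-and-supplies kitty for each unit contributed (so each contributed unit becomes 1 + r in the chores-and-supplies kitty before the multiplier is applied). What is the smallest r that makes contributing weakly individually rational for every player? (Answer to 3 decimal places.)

0.923

With matching at rate r, one contributed unit becomes (1 + r) in the chores-and-supplies kitty and returns 2.6 × (1 + r) / 5 to the contributor.
Setting this equal to 1: 1 + r = 5/2.6 = 1.9231.
So the minimum matching rate is r = 1.9231 − 1 = 0.923.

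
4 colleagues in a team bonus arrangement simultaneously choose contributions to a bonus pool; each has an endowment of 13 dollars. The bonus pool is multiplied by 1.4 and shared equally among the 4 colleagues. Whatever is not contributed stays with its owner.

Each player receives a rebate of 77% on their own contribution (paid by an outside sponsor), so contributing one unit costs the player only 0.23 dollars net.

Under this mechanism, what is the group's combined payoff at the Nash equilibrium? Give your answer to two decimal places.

The effective private return per unit is now (1.4/4) / 0.23 = 1.5217 > 1, so every player's dominant strategy flips to full contribution.
At the Nash equilibrium everyone contributes 13. Group total payoff = 4 × (13 × 0.77 + 1.4 × 13) = 112.84.

112.84 dollars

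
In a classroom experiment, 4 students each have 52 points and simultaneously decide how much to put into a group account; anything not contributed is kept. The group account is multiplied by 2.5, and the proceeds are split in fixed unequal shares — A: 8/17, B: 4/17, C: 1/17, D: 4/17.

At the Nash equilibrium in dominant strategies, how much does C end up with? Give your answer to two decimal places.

59.65 points

A player with share s gets back 2.5·s per unit contributed, so full contribution is dominant for anyone with s > 1/2.5 = 0.4000 and zero contribution is dominant for anyone below.
The only share above 0.4000 is A's 8/17, contributing 52; the remaining 3 contribute 0. Total contributed: 52.
C keeps 52 and receives 2.5 × 52 × 1/17 = 7.65 from the group account, for a payoff of 59.65.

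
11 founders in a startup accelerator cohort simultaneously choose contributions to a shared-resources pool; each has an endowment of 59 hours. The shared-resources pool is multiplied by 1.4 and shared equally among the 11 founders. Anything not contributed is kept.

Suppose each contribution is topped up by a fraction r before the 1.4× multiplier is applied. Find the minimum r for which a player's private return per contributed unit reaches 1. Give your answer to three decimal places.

6.857

With matching at rate r, one contributed unit becomes (1 + r) in the shared-resources pool and returns 1.4 × (1 + r) / 11 to the contributor.
Setting this equal to 1: 1 + r = 11/1.4 = 7.8571.
So the minimum matching rate is r = 7.8571 − 1 = 6.857.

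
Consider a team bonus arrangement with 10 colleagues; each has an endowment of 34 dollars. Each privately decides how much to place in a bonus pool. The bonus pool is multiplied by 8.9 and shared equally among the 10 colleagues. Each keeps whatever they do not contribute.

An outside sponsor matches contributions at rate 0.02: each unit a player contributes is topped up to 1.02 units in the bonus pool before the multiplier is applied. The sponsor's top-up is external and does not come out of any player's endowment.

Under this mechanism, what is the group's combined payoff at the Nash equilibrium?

340.00 dollars

With the mechanism, a contributed unit returns 8.9 × 1.02 / 10 = 0.9078 per unit of net cost — still below 1 — so contributing 0 remains dominant for every player.
At the Nash equilibrium no one contributes; group total payoff = 10 × 34 = 340.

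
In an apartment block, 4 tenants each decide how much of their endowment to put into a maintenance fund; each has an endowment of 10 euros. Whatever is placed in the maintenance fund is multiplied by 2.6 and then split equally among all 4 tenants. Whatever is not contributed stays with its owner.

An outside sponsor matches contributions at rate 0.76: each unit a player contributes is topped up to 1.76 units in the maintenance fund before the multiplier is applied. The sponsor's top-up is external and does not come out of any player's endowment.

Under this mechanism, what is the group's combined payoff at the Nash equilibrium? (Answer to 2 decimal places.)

183.04 euros

With the mechanism, a contributed unit returns 2.6 × 1.76 / 4 = 1.1440 per unit of net cost to the contributor — now above 1 — so contributing fully is weakly dominant for every player.
At the Nash equilibrium everyone contributes 10. Group total payoff = 2.6 × 1.76 × 40 = 183.04.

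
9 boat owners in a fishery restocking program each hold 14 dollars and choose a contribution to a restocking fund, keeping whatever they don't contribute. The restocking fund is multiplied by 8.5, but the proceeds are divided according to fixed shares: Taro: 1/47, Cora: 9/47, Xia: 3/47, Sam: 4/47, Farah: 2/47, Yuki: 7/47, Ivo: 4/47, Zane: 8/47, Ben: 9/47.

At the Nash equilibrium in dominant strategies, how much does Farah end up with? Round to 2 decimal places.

For player j, contributing a unit is worthwhile iff 8.5 × (j's share) ≥ 1, i.e. iff j's share is at least 0.1176.
Cora, Yuki, Zane and Ben clear that bar, contributing 14 each; the remaining 5 contribute 0. Total contributed: 56.
Farah keeps 14 and receives 8.5 × 56 × 2/47 = 20.26 from the restocking fund, for a payoff of 34.26.

34.26 dollars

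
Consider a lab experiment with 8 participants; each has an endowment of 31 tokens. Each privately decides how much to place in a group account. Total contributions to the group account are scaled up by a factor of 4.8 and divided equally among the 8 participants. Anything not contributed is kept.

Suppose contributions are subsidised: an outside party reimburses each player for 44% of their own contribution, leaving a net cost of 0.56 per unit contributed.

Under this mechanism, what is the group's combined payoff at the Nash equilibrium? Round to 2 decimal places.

1299.52 tokens

The effective private return per unit is now (4.8/8) / 0.56 = 1.0714 > 1, so every player's dominant strategy flips to full contribution.
At the Nash equilibrium everyone contributes 31. Group total payoff = 8 × (31 × 0.44 + 4.8 × 31) = 1299.52.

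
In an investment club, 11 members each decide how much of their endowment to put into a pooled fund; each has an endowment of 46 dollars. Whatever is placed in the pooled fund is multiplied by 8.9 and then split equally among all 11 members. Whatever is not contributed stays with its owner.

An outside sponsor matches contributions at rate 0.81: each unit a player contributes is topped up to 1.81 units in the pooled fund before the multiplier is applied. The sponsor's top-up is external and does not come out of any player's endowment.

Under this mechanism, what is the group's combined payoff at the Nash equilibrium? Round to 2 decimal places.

The effective private return per unit is now 8.9 × 1.81 / 11 = 1.4645 > 1, so every player's dominant strategy flips to full contribution.
So the Nash equilibrium is full contribution by all 11; the group earns 8.9 × 1.81 × 506 = 8151.15.

8151.15 dollars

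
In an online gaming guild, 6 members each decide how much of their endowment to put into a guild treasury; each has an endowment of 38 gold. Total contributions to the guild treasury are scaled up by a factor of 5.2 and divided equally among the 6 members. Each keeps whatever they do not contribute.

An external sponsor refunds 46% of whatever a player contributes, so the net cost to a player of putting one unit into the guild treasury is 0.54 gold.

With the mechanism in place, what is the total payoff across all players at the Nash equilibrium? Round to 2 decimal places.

1290.48 gold

The effective private return per unit is now (5.2/6) / 0.54 = 1.6049 > 1, so every player's dominant strategy flips to full contribution.
At the Nash equilibrium everyone contributes 38. Group total payoff = 6 × (38 × 0.46 + 5.2 × 38) = 1290.48.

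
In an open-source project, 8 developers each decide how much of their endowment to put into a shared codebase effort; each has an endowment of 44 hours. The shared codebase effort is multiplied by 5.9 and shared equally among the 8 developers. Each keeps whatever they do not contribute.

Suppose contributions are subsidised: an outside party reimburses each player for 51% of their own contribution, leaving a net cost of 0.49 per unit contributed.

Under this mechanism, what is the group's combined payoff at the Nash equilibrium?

With the mechanism, a contributed unit returns (5.9/8) / 0.49 = 1.5051 per unit of net cost to the contributor — now above 1 — so contributing fully is weakly dominant for every player.
At the Nash equilibrium everyone contributes 44. Group total payoff = 8 × (44 × 0.51 + 5.9 × 44) = 2256.32.

2256.32 hours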